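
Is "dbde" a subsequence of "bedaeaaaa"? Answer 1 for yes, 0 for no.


Check if "dbde" is a subsequence of "bedaeaaaa"
Greedy scan:
  Position 0 ('b'): no match needed
  Position 1 ('e'): no match needed
  Position 2 ('d'): matches sub[0] = 'd'
  Position 3 ('a'): no match needed
  Position 4 ('e'): no match needed
  Position 5 ('a'): no match needed
  Position 6 ('a'): no match needed
  Position 7 ('a'): no match needed
  Position 8 ('a'): no match needed
Only matched 1/4 characters => not a subsequence

0


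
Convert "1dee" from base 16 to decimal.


Input: "1dee" in base 16
Positional expansion:
  Digit '1' (value 1) x 16^3 = 4096
  Digit 'd' (value 13) x 16^2 = 3328
  Digit 'e' (value 14) x 16^1 = 224
  Digit 'e' (value 14) x 16^0 = 14
Sum = 7662

7662


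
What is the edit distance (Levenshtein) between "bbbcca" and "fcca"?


Computing edit distance: "bbbcca" -> "fcca"
DP table:
           f    c    c    a
      0    1    2    3    4
  b   1    1    2    3    4
  b   2    2    2    3    4
  b   3    3    3    3    4
  c   4    4    3    3    4
  c   5    5    4    3    4
  a   6    6    5    4    3
Edit distance = dp[6][4] = 3

3


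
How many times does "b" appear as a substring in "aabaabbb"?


Searching for "b" in "aabaabbb"
Scanning each position:
  Position 0: "a" => no
  Position 1: "a" => no
  Position 2: "b" => MATCH
  Position 3: "a" => no
  Position 4: "a" => no
  Position 5: "b" => MATCH
  Position 6: "b" => MATCH
  Position 7: "b" => MATCH
Total occurrences: 4

4


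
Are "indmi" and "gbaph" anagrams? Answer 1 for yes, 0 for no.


Strings: "indmi", "gbaph"
Sorted first:  diimn
Sorted second: abghp
Differ at position 0: 'd' vs 'a' => not anagrams

0


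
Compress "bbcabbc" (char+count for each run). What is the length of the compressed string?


Input: bbcabbc
Runs:
  'b' x 2 => "b2"
  'c' x 1 => "c1"
  'a' x 1 => "a1"
  'b' x 2 => "b2"
  'c' x 1 => "c1"
Compressed: "b2c1a1b2c1"
Compressed length: 10

10


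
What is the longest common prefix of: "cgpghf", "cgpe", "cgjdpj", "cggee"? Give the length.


Words: cgpghf, cgpe, cgjdpj, cggee
  Position 0: all 'c' => match
  Position 1: all 'g' => match
  Position 2: ('p', 'p', 'j', 'g') => mismatch, stop
LCP = "cg" (length 2)

2


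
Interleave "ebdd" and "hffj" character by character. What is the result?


Interleaving "ebdd" and "hffj":
  Position 0: 'e' from first, 'h' from second => "eh"
  Position 1: 'b' from first, 'f' from second => "bf"
  Position 2: 'd' from first, 'f' from second => "df"
  Position 3: 'd' from first, 'j' from second => "dj"
Result: ehbfdfdj

ehbfdfdj


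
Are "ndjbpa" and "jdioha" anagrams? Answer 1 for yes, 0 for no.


Strings: "ndjbpa", "jdioha"
Sorted first:  abdjnp
Sorted second: adhijo
Differ at position 1: 'b' vs 'd' => not anagrams

0


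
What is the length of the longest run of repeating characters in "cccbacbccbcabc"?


Input: "cccbacbccbcabc"
Scanning for longest run:
  Position 1 ('c'): continues run of 'c', length=2
  Position 2 ('c'): continues run of 'c', length=3
  Position 3 ('b'): new char, reset run to 1
  Position 4 ('a'): new char, reset run to 1
  Position 5 ('c'): new char, reset run to 1
  Position 6 ('b'): new char, reset run to 1
  Position 7 ('c'): new char, reset run to 1
  Position 8 ('c'): continues run of 'c', length=2
  Position 9 ('b'): new char, reset run to 1
  Position 10 ('c'): new char, reset run to 1
  Position 11 ('a'): new char, reset run to 1
  Position 12 ('b'): new char, reset run to 1
  Position 13 ('c'): new char, reset run to 1
Longest run: 'c' with length 3

3


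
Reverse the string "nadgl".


Input: nadgl
Reading characters right to left:
  Position 4: 'l'
  Position 3: 'g'
  Position 2: 'd'
  Position 1: 'a'
  Position 0: 'n'
Reversed: lgdan

lgdan


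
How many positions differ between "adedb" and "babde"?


Comparing "adedb" and "babde" position by position:
  Position 0: 'a' vs 'b' => DIFFER
  Position 1: 'd' vs 'a' => DIFFER
  Position 2: 'e' vs 'b' => DIFFER
  Position 3: 'd' vs 'd' => same
  Position 4: 'b' vs 'e' => DIFFER
Positions that differ: 4

4


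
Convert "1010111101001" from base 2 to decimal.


Input: "1010111101001" in base 2
Positional expansion:
  Digit '1' (value 1) x 2^12 = 4096
  Digit '0' (value 0) x 2^11 = 0
  Digit '1' (value 1) x 2^10 = 1024
  Digit '0' (value 0) x 2^9 = 0
  Digit '1' (value 1) x 2^8 = 256
  Digit '1' (value 1) x 2^7 = 128
  Digit '1' (value 1) x 2^6 = 64
  Digit '1' (value 1) x 2^5 = 32
  Digit '0' (value 0) x 2^4 = 0
  Digit '1' (value 1) x 2^3 = 8
  Digit '0' (value 0) x 2^2 = 0
  Digit '0' (value 0) x 2^1 = 0
  Digit '1' (value 1) x 2^0 = 1
Sum = 5609

5609


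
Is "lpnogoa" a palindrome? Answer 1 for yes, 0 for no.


Input: lpnogoa
Reversed: aogonpl
  Compare pos 0 ('l') with pos 6 ('a'): MISMATCH
  Compare pos 1 ('p') with pos 5 ('o'): MISMATCH
  Compare pos 2 ('n') with pos 4 ('g'): MISMATCH
Result: not a palindrome

0


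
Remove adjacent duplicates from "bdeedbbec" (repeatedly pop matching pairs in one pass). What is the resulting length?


Input: bdeedbbec
Stack-based adjacent duplicate removal:
  Read 'b': push. Stack: b
  Read 'd': push. Stack: bd
  Read 'e': push. Stack: bde
  Read 'e': matches stack top 'e' => pop. Stack: bd
  Read 'd': matches stack top 'd' => pop. Stack: b
  Read 'b': matches stack top 'b' => pop. Stack: (empty)
  Read 'b': push. Stack: b
  Read 'e': push. Stack: be
  Read 'c': push. Stack: bec
Final stack: "bec" (length 3)

3


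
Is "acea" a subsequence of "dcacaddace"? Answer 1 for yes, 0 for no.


Check if "acea" is a subsequence of "dcacaddace"
Greedy scan:
  Position 0 ('d'): no match needed
  Position 1 ('c'): no match needed
  Position 2 ('a'): matches sub[0] = 'a'
  Position 3 ('c'): matches sub[1] = 'c'
  Position 4 ('a'): no match needed
  Position 5 ('d'): no match needed
  Position 6 ('d'): no match needed
  Position 7 ('a'): no match needed
  Position 8 ('c'): no match needed
  Position 9 ('e'): matches sub[2] = 'e'
Only matched 3/4 characters => not a subsequence

0


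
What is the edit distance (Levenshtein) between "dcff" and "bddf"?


Computing edit distance: "dcff" -> "bddf"
DP table:
           b    d    d    f
      0    1    2    3    4
  d   1    1    1    2    3
  c   2    2    2    2    3
  f   3    3    3    3    2
  f   4    4    4    4    3
Edit distance = dp[4][4] = 3

3


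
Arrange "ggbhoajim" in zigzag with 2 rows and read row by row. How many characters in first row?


Zigzag "ggbhoajim" into 2 rows:
Placing characters:
  'g' => row 0
  'g' => row 1
  'b' => row 0
  'h' => row 1
  'o' => row 0
  'a' => row 1
  'j' => row 0
  'i' => row 1
  'm' => row 0
Rows:
  Row 0: "gbojm"
  Row 1: "ghai"
First row length: 5

5


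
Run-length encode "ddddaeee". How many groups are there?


Input: ddddaeee
Scanning for consecutive runs:
  Group 1: 'd' x 4 (positions 0-3)
  Group 2: 'a' x 1 (positions 4-4)
  Group 3: 'e' x 3 (positions 5-7)
Total groups: 3

3


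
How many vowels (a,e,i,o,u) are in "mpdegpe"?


Input: mpdegpe
Checking each character:
  'm' at position 0: consonant
  'p' at position 1: consonant
  'd' at position 2: consonant
  'e' at position 3: vowel (running total: 1)
  'g' at position 4: consonant
  'p' at position 5: consonant
  'e' at position 6: vowel (running total: 2)
Total vowels: 2

2


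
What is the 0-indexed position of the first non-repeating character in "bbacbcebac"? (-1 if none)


Input: bbacbcebac
Character frequencies:
  'a': 2
  'b': 4
  'c': 3
  'e': 1
Scanning left to right for freq == 1:
  Position 0 ('b'): freq=4, skip
  Position 1 ('b'): freq=4, skip
  Position 2 ('a'): freq=2, skip
  Position 3 ('c'): freq=3, skip
  Position 4 ('b'): freq=4, skip
  Position 5 ('c'): freq=3, skip
  Position 6 ('e'): unique! => answer = 6

6


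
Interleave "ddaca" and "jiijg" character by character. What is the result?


Interleaving "ddaca" and "jiijg":
  Position 0: 'd' from first, 'j' from second => "dj"
  Position 1: 'd' from first, 'i' from second => "di"
  Position 2: 'a' from first, 'i' from second => "ai"
  Position 3: 'c' from first, 'j' from second => "cj"
  Position 4: 'a' from first, 'g' from second => "ag"
Result: djdiaicjag

djdiaicjag


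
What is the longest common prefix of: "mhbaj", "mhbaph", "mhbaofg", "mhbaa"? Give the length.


Words: mhbaj, mhbaph, mhbaofg, mhbaa
  Position 0: all 'm' => match
  Position 1: all 'h' => match
  Position 2: all 'b' => match
  Position 3: all 'a' => match
  Position 4: ('j', 'p', 'o', 'a') => mismatch, stop
LCP = "mhba" (length 4)

4


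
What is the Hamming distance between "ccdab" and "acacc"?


Comparing "ccdab" and "acacc" position by position:
  Position 0: 'c' vs 'a' => differ
  Position 1: 'c' vs 'c' => same
  Position 2: 'd' vs 'a' => differ
  Position 3: 'a' vs 'c' => differ
  Position 4: 'b' vs 'c' => differ
Total differences (Hamming distance): 4

4


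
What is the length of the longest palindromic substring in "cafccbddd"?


Input: "cafccbddd"
Checking substrings for palindromes:
  [6:9] "ddd" (len 3) => palindrome
  [3:5] "cc" (len 2) => palindrome
  [6:8] "dd" (len 2) => palindrome
  [7:9] "dd" (len 2) => palindrome
Longest palindromic substring: "ddd" with length 3

3


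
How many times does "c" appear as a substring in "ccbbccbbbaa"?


Searching for "c" in "ccbbccbbbaa"
Scanning each position:
  Position 0: "c" => MATCH
  Position 1: "c" => MATCH
  Position 2: "b" => no
  Position 3: "b" => no
  Position 4: "c" => MATCH
  Position 5: "c" => MATCH
  Position 6: "b" => no
  Position 7: "b" => no
  Position 8: "b" => no
  Position 9: "a" => no
  Position 10: "a" => no
Total occurrences: 4

4


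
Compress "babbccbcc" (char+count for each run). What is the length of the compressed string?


Input: babbccbcc
Runs:
  'b' x 1 => "b1"
  'a' x 1 => "a1"
  'b' x 2 => "b2"
  'c' x 2 => "c2"
  'b' x 1 => "b1"
  'c' x 2 => "c2"
Compressed: "b1a1b2c2b1c2"
Compressed length: 12

12


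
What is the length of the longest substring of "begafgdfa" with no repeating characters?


Input: "begafgdfa"
Sliding window (track last position of each char):
  Position 0 ('b'): window [0,0] length 1 -- new best
  Position 1 ('e'): window [0,1] length 2 -- new best
  Position 2 ('g'): window [0,2] length 3 -- new best
  Position 3 ('a'): window [0,3] length 4 -- new best
  Position 4 ('f'): window [0,4] length 5 -- new best
  Position 5 ('g'): repeat (last at 2), move window start to 3
  Position 5 ('g'): window [3,5] length 3
  Position 6 ('d'): window [3,6] length 4
  Position 7 ('f'): repeat (last at 4), move window start to 5
  Position 7 ('f'): window [5,7] length 3
  Position 8 ('a'): window [5,8] length 4
Longest substring with no repeats: "begaf" with length 5

5


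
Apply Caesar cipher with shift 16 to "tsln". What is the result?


Caesar cipher: shift "tsln" by 16
  't' (pos 19) + 16 = pos 9 = 'j'
  's' (pos 18) + 16 = pos 8 = 'i'
  'l' (pos 11) + 16 = pos 1 = 'b'
  'n' (pos 13) + 16 = pos 3 = 'd'
Result: jibd

jibd


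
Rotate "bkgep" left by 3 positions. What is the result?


Input: "bkgep", rotate left by 3
First 3 characters: "bkg"
Remaining characters: "ep"
Concatenate remaining + first: "ep" + "bkg" = "epbkg"

epbkg


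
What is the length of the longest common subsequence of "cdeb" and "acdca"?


LCS of "cdeb" and "acdca"
DP table:
           a    c    d    c    a
      0    0    0    0    0    0
  c   0    0    1    1    1    1
  d   0    0    1    2    2    2
  e   0    0    1    2    2    2
  b   0    0    1    2    2    2
LCS length = dp[4][5] = 2

2


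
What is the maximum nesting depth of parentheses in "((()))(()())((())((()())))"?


Input: "((()))(()())((())((()())))"
Tracking depth:
  Position 0 '(': depth becomes 1
  Position 1 '(': depth becomes 2
  Position 2 '(': depth becomes 3
  Position 3 ')': depth becomes 2
  Position 4 ')': depth becomes 1
  Position 5 ')': depth becomes 0
  Position 6 '(': depth becomes 1
  Position 7 '(': depth becomes 2
  Position 8 ')': depth becomes 1
  Position 9 '(': depth becomes 2
  Position 10 ')': depth becomes 1
  Position 11 ')': depth becomes 0
  Position 12 '(': depth becomes 1
  Position 13 '(': depth becomes 2
  Position 14 '(': depth becomes 3
  Position 15 ')': depth becomes 2
  Position 16 ')': depth becomes 1
  Position 17 '(': depth becomes 2
  Position 18 '(': depth becomes 3
  Position 19 '(': depth becomes 4
  Position 20 ')': depth becomes 3
  Position 21 '(': depth becomes 4
  Position 22 ')': depth becomes 3
  Position 23 ')': depth becomes 2
  Position 24 ')': depth becomes 1
  Position 25 ')': depth becomes 0
Maximum depth reached: 4

4


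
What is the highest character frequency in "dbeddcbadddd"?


Input: dbeddcbadddd
Character counts:
  'a': 1
  'b': 2
  'c': 1
  'd': 7
  'e': 1
Maximum frequency: 7

7


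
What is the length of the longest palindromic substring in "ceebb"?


Input: "ceebb"
Checking substrings for palindromes:
  [1:3] "ee" (len 2) => palindrome
  [3:5] "bb" (len 2) => palindrome
Longest palindromic substring: "ee" with length 2

2


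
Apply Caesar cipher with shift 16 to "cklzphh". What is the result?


Caesar cipher: shift "cklzphh" by 16
  'c' (pos 2) + 16 = pos 18 = 's'
  'k' (pos 10) + 16 = pos 0 = 'a'
  'l' (pos 11) + 16 = pos 1 = 'b'
  'z' (pos 25) + 16 = pos 15 = 'p'
  'p' (pos 15) + 16 = pos 5 = 'f'
  'h' (pos 7) + 16 = pos 23 = 'x'
  'h' (pos 7) + 16 = pos 23 = 'x'
Result: sabpfxx

sabpfxx


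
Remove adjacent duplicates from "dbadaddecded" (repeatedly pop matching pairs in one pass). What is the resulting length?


Input: dbadaddecded
Stack-based adjacent duplicate removal:
  Read 'd': push. Stack: d
  Read 'b': push. Stack: db
  Read 'a': push. Stack: dba
  Read 'd': push. Stack: dbad
  Read 'a': push. Stack: dbada
  Read 'd': push. Stack: dbadad
  Read 'd': matches stack top 'd' => pop. Stack: dbada
  Read 'e': push. Stack: dbadae
  Read 'c': push. Stack: dbadaec
  Read 'd': push. Stack: dbadaecd
  Read 'e': push. Stack: dbadaecde
  Read 'd': push. Stack: dbadaecded
Final stack: "dbadaecded" (length 10)

10


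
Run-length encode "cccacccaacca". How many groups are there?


Input: cccacccaacca
Scanning for consecutive runs:
  Group 1: 'c' x 3 (positions 0-2)
  Group 2: 'a' x 1 (positions 3-3)
  Group 3: 'c' x 3 (positions 4-6)
  Group 4: 'a' x 2 (positions 7-8)
  Group 5: 'c' x 2 (positions 9-10)
  Group 6: 'a' x 1 (positions 11-11)
Total groups: 6

6


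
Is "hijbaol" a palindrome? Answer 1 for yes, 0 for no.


Input: hijbaol
Reversed: loabjih
  Compare pos 0 ('h') with pos 6 ('l'): MISMATCH
  Compare pos 1 ('i') with pos 5 ('o'): MISMATCH
  Compare pos 2 ('j') with pos 4 ('a'): MISMATCH
Result: not a palindrome

0


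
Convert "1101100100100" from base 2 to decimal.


Input: "1101100100100" in base 2
Positional expansion:
  Digit '1' (value 1) x 2^12 = 4096
  Digit '1' (value 1) x 2^11 = 2048
  Digit '0' (value 0) x 2^10 = 0
  Digit '1' (value 1) x 2^9 = 512
  Digit '1' (value 1) x 2^8 = 256
  Digit '0' (value 0) x 2^7 = 0
  Digit '0' (value 0) x 2^6 = 0
  Digit '1' (value 1) x 2^5 = 32
  Digit '0' (value 0) x 2^4 = 0
  Digit '0' (value 0) x 2^3 = 0
  Digit '1' (value 1) x 2^2 = 4
  Digit '0' (value 0) x 2^1 = 0
  Digit '0' (value 0) x 2^0 = 0
Sum = 6948

6948


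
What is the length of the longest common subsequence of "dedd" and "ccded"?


LCS of "dedd" and "ccded"
DP table:
           c    c    d    e    d
      0    0    0    0    0    0
  d   0    0    0    1    1    1
  e   0    0    0    1    2    2
  d   0    0    0    1    2    3
  d   0    0    0    1    2    3
LCS length = dp[4][5] = 3

3


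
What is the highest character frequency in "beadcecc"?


Input: beadcecc
Character counts:
  'a': 1
  'b': 1
  'c': 3
  'd': 1
  'e': 2
Maximum frequency: 3

3


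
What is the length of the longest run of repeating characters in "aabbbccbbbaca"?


Input: "aabbbccbbbaca"
Scanning for longest run:
  Position 1 ('a'): continues run of 'a', length=2
  Position 2 ('b'): new char, reset run to 1
  Position 3 ('b'): continues run of 'b', length=2
  Position 4 ('b'): continues run of 'b', length=3
  Position 5 ('c'): new char, reset run to 1
  Position 6 ('c'): continues run of 'c', length=2
  Position 7 ('b'): new char, reset run to 1
  Position 8 ('b'): continues run of 'b', length=2
  Position 9 ('b'): continues run of 'b', length=3
  Position 10 ('a'): new char, reset run to 1
  Position 11 ('c'): new char, reset run to 1
  Position 12 ('a'): new char, reset run to 1
Longest run: 'b' with length 3

3


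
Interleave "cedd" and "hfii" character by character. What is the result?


Interleaving "cedd" and "hfii":
  Position 0: 'c' from first, 'h' from second => "ch"
  Position 1: 'e' from first, 'f' from second => "ef"
  Position 2: 'd' from first, 'i' from second => "di"
  Position 3: 'd' from first, 'i' from second => "di"
Result: chefdidi

chefdidi


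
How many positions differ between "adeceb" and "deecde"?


Comparing "adeceb" and "deecde" position by position:
  Position 0: 'a' vs 'd' => DIFFER
  Position 1: 'd' vs 'e' => DIFFER
  Position 2: 'e' vs 'e' => same
  Position 3: 'c' vs 'c' => same
  Position 4: 'e' vs 'd' => DIFFER
  Position 5: 'b' vs 'e' => DIFFER
Positions that differ: 4

4


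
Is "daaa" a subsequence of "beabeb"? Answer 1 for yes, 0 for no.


Check if "daaa" is a subsequence of "beabeb"
Greedy scan:
  Position 0 ('b'): no match needed
  Position 1 ('e'): no match needed
  Position 2 ('a'): no match needed
  Position 3 ('b'): no match needed
  Position 4 ('e'): no match needed
  Position 5 ('b'): no match needed
Only matched 0/4 characters => not a subsequence

0


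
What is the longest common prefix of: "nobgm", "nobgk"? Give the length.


Words: nobgm, nobgk
  Position 0: all 'n' => match
  Position 1: all 'o' => match
  Position 2: all 'b' => match
  Position 3: all 'g' => match
  Position 4: ('m', 'k') => mismatch, stop
LCP = "nobg" (length 4)

4


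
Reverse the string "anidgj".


Input: anidgj
Reading characters right to left:
  Position 5: 'j'
  Position 4: 'g'
  Position 3: 'd'
  Position 2: 'i'
  Position 1: 'n'
  Position 0: 'a'
Reversed: jgdina

jgdina


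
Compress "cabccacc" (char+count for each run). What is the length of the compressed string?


Input: cabccacc
Runs:
  'c' x 1 => "c1"
  'a' x 1 => "a1"
  'b' x 1 => "b1"
  'c' x 2 => "c2"
  'a' x 1 => "a1"
  'c' x 2 => "c2"
Compressed: "c1a1b1c2a1c2"
Compressed length: 12

12


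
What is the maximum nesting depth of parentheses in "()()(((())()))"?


Input: "()()(((())()))"
Tracking depth:
  Position 0 '(': depth becomes 1
  Position 1 ')': depth becomes 0
  Position 2 '(': depth becomes 1
  Position 3 ')': depth becomes 0
  Position 4 '(': depth becomes 1
  Position 5 '(': depth becomes 2
  Position 6 '(': depth becomes 3
  Position 7 '(': depth becomes 4
  Position 8 ')': depth becomes 3
  Position 9 ')': depth becomes 2
  Position 10 '(': depth becomes 3
  Position 11 ')': depth becomes 2
  Position 12 ')': depth becomes 1
  Position 13 ')': depth becomes 0
Maximum depth reached: 4

4


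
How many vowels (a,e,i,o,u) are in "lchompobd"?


Input: lchompobd
Checking each character:
  'l' at position 0: consonant
  'c' at position 1: consonant
  'h' at position 2: consonant
  'o' at position 3: vowel (running total: 1)
  'm' at position 4: consonant
  'p' at position 5: consonant
  'o' at position 6: vowel (running total: 2)
  'b' at position 7: consonant
  'd' at position 8: consonant
Total vowels: 2

2


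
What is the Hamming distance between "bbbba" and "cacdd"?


Comparing "bbbba" and "cacdd" position by position:
  Position 0: 'b' vs 'c' => differ
  Position 1: 'b' vs 'a' => differ
  Position 2: 'b' vs 'c' => differ
  Position 3: 'b' vs 'd' => differ
  Position 4: 'a' vs 'd' => differ
Total differences (Hamming distance): 5

5


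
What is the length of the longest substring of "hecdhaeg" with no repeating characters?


Input: "hecdhaeg"
Sliding window (track last position of each char):
  Position 0 ('h'): window [0,0] length 1 -- new best
  Position 1 ('e'): window [0,1] length 2 -- new best
  Position 2 ('c'): window [0,2] length 3 -- new best
  Position 3 ('d'): window [0,3] length 4 -- new best
  Position 4 ('h'): repeat (last at 0), move window start to 1
  Position 4 ('h'): window [1,4] length 4
  Position 5 ('a'): window [1,5] length 5 -- new best
  Position 6 ('e'): repeat (last at 1), move window start to 2
  Position 6 ('e'): window [2,6] length 5
  Position 7 ('g'): window [2,7] length 6 -- new best
Longest substring with no repeats: "cdhaeg" with length 6

6


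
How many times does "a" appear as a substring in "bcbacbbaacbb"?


Searching for "a" in "bcbacbbaacbb"
Scanning each position:
  Position 0: "b" => no
  Position 1: "c" => no
  Position 2: "b" => no
  Position 3: "a" => MATCH
  Position 4: "c" => no
  Position 5: "b" => no
  Position 6: "b" => no
  Position 7: "a" => MATCH
  Position 8: "a" => MATCH
  Position 9: "c" => no
  Position 10: "b" => no
  Position 11: "b" => no
Total occurrences: 3

3


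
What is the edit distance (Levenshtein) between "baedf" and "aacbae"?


Computing edit distance: "baedf" -> "aacbae"
DP table:
           a    a    c    b    a    e
      0    1    2    3    4    5    6
  b   1    1    2    3    3    4    5
  a   2    1    1    2    3    3    4
  e   3    2    2    2    3    4    3
  d   4    3    3    3    3    4    4
  f   5    4    4    4    4    4    5
Edit distance = dp[5][6] = 5

5


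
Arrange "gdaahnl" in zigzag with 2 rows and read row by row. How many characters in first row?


Zigzag "gdaahnl" into 2 rows:
Placing characters:
  'g' => row 0
  'd' => row 1
  'a' => row 0
  'a' => row 1
  'h' => row 0
  'n' => row 1
  'l' => row 0
Rows:
  Row 0: "gahl"
  Row 1: "dan"
First row length: 4

4


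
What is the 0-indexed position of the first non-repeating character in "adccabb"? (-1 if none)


Input: adccabb
Character frequencies:
  'a': 2
  'b': 2
  'c': 2
  'd': 1
Scanning left to right for freq == 1:
  Position 0 ('a'): freq=2, skip
  Position 1 ('d'): unique! => answer = 1

1


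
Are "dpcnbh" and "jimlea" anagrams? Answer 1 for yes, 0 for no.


Strings: "dpcnbh", "jimlea"
Sorted first:  bcdhnp
Sorted second: aeijlm
Differ at position 0: 'b' vs 'a' => not anagrams

0


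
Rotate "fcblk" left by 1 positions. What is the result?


Input: "fcblk", rotate left by 1
First 1 characters: "f"
Remaining characters: "cblk"
Concatenate remaining + first: "cblk" + "f" = "cblkf"

cblkf


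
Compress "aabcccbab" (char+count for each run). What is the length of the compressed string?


Input: aabcccbab
Runs:
  'a' x 2 => "a2"
  'b' x 1 => "b1"
  'c' x 3 => "c3"
  'b' x 1 => "b1"
  'a' x 1 => "a1"
  'b' x 1 => "b1"
Compressed: "a2b1c3b1a1b1"
Compressed length: 12

12


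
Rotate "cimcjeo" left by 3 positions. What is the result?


Input: "cimcjeo", rotate left by 3
First 3 characters: "cim"
Remaining characters: "cjeo"
Concatenate remaining + first: "cjeo" + "cim" = "cjeocim"

cjeocim


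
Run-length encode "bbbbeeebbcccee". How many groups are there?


Input: bbbbeeebbcccee
Scanning for consecutive runs:
  Group 1: 'b' x 4 (positions 0-3)
  Group 2: 'e' x 3 (positions 4-6)
  Group 3: 'b' x 2 (positions 7-8)
  Group 4: 'c' x 3 (positions 9-11)
  Group 5: 'e' x 2 (positions 12-13)
Total groups: 5

5


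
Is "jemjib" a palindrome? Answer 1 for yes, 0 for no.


Input: jemjib
Reversed: bijmej
  Compare pos 0 ('j') with pos 5 ('b'): MISMATCH
  Compare pos 1 ('e') with pos 4 ('i'): MISMATCH
  Compare pos 2 ('m') with pos 3 ('j'): MISMATCH
Result: not a palindrome

0


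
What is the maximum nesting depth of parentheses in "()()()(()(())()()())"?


Input: "()()()(()(())()()())"
Tracking depth:
  Position 0 '(': depth becomes 1
  Position 1 ')': depth becomes 0
  Position 2 '(': depth becomes 1
  Position 3 ')': depth becomes 0
  Position 4 '(': depth becomes 1
  Position 5 ')': depth becomes 0
  Position 6 '(': depth becomes 1
  Position 7 '(': depth becomes 2
  Position 8 ')': depth becomes 1
  Position 9 '(': depth becomes 2
  Position 10 '(': depth becomes 3
  Position 11 ')': depth becomes 2
  Position 12 ')': depth becomes 1
  Position 13 '(': depth becomes 2
  Position 14 ')': depth becomes 1
  Position 15 '(': depth becomes 2
  Position 16 ')': depth becomes 1
  Position 17 '(': depth becomes 2
  Position 18 ')': depth becomes 1
  Position 19 ')': depth becomes 0
Maximum depth reached: 3

3


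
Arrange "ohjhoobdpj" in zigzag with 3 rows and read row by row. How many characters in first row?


Zigzag "ohjhoobdpj" into 3 rows:
Placing characters:
  'o' => row 0
  'h' => row 1
  'j' => row 2
  'h' => row 1
  'o' => row 0
  'o' => row 1
  'b' => row 2
  'd' => row 1
  'p' => row 0
  'j' => row 1
Rows:
  Row 0: "oop"
  Row 1: "hhodj"
  Row 2: "jb"
First row length: 3

3


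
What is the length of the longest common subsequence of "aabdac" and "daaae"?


LCS of "aabdac" and "daaae"
DP table:
           d    a    a    a    e
      0    0    0    0    0    0
  a   0    0    1    1    1    1
  a   0    0    1    2    2    2
  b   0    0    1    2    2    2
  d   0    1    1    2    2    2
  a   0    1    2    2    3    3
  c   0    1    2    2    3    3
LCS length = dp[6][5] = 3

3


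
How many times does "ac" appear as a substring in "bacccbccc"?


Searching for "ac" in "bacccbccc"
Scanning each position:
  Position 0: "ba" => no
  Position 1: "ac" => MATCH
  Position 2: "cc" => no
  Position 3: "cc" => no
  Position 4: "cb" => no
  Position 5: "bc" => no
  Position 6: "cc" => no
  Position 7: "cc" => no
Total occurrences: 1

1


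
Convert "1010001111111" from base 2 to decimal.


Input: "1010001111111" in base 2
Positional expansion:
  Digit '1' (value 1) x 2^12 = 4096
  Digit '0' (value 0) x 2^11 = 0
  Digit '1' (value 1) x 2^10 = 1024
  Digit '0' (value 0) x 2^9 = 0
  Digit '0' (value 0) x 2^8 = 0
  Digit '0' (value 0) x 2^7 = 0
  Digit '1' (value 1) x 2^6 = 64
  Digit '1' (value 1) x 2^5 = 32
  Digit '1' (value 1) x 2^4 = 16
  Digit '1' (value 1) x 2^3 = 8
  Digit '1' (value 1) x 2^2 = 4
  Digit '1' (value 1) x 2^1 = 2
  Digit '1' (value 1) x 2^0 = 1
Sum = 5247

5247


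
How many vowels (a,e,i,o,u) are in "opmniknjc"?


Input: opmniknjc
Checking each character:
  'o' at position 0: vowel (running total: 1)
  'p' at position 1: consonant
  'm' at position 2: consonant
  'n' at position 3: consonant
  'i' at position 4: vowel (running total: 2)
  'k' at position 5: consonant
  'n' at position 6: consonant
  'j' at position 7: consonant
  'c' at position 8: consonant
Total vowels: 2

2


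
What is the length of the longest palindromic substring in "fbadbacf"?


Input: "fbadbacf"
Checking substrings for palindromes:
  No multi-char palindromic substrings found
Longest palindromic substring: "f" with length 1

1


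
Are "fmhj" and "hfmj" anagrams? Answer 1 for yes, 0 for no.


Strings: "fmhj", "hfmj"
Sorted first:  fhjm
Sorted second: fhjm
Sorted forms match => anagrams

1


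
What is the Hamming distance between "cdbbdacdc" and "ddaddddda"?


Comparing "cdbbdacdc" and "ddaddddda" position by position:
  Position 0: 'c' vs 'd' => differ
  Position 1: 'd' vs 'd' => same
  Position 2: 'b' vs 'a' => differ
  Position 3: 'b' vs 'd' => differ
  Position 4: 'd' vs 'd' => same
  Position 5: 'a' vs 'd' => differ
  Position 6: 'c' vs 'd' => differ
  Position 7: 'd' vs 'd' => same
  Position 8: 'c' vs 'a' => differ
Total differences (Hamming distance): 6

6


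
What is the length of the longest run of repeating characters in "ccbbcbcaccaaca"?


Input: "ccbbcbcaccaaca"
Scanning for longest run:
  Position 1 ('c'): continues run of 'c', length=2
  Position 2 ('b'): new char, reset run to 1
  Position 3 ('b'): continues run of 'b', length=2
  Position 4 ('c'): new char, reset run to 1
  Position 5 ('b'): new char, reset run to 1
  Position 6 ('c'): new char, reset run to 1
  Position 7 ('a'): new char, reset run to 1
  Position 8 ('c'): new char, reset run to 1
  Position 9 ('c'): continues run of 'c', length=2
  Position 10 ('a'): new char, reset run to 1
  Position 11 ('a'): continues run of 'a', length=2
  Position 12 ('c'): new char, reset run to 1
  Position 13 ('a'): new char, reset run to 1
Longest run: 'c' with length 2

2


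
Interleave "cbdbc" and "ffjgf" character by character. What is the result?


Interleaving "cbdbc" and "ffjgf":
  Position 0: 'c' from first, 'f' from second => "cf"
  Position 1: 'b' from first, 'f' from second => "bf"
  Position 2: 'd' from first, 'j' from second => "dj"
  Position 3: 'b' from first, 'g' from second => "bg"
  Position 4: 'c' from first, 'f' from second => "cf"
Result: cfbfdjbgcf

cfbfdjbgcf


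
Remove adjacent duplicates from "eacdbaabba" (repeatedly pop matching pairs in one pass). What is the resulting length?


Input: eacdbaabba
Stack-based adjacent duplicate removal:
  Read 'e': push. Stack: e
  Read 'a': push. Stack: ea
  Read 'c': push. Stack: eac
  Read 'd': push. Stack: eacd
  Read 'b': push. Stack: eacdb
  Read 'a': push. Stack: eacdba
  Read 'a': matches stack top 'a' => pop. Stack: eacdb
  Read 'b': matches stack top 'b' => pop. Stack: eacd
  Read 'b': push. Stack: eacdb
  Read 'a': push. Stack: eacdba
Final stack: "eacdba" (length 6)

6


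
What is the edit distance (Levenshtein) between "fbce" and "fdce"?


Computing edit distance: "fbce" -> "fdce"
DP table:
           f    d    c    e
      0    1    2    3    4
  f   1    0    1    2    3
  b   2    1    1    2    3
  c   3    2    2    1    2
  e   4    3    3    2    1
Edit distance = dp[4][4] = 1

1


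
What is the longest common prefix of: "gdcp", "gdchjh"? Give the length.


Words: gdcp, gdchjh
  Position 0: all 'g' => match
  Position 1: all 'd' => match
  Position 2: all 'c' => match
  Position 3: ('p', 'h') => mismatch, stop
LCP = "gdc" (length 3)

3


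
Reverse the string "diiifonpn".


Input: diiifonpn
Reading characters right to left:
  Position 8: 'n'
  Position 7: 'p'
  Position 6: 'n'
  Position 5: 'o'
  Position 4: 'f'
  Position 3: 'i'
  Position 2: 'i'
  Position 1: 'i'
  Position 0: 'd'
Reversed: npnofiiid

npnofiiid


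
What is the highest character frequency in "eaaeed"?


Input: eaaeed
Character counts:
  'a': 2
  'd': 1
  'e': 3
Maximum frequency: 3

3


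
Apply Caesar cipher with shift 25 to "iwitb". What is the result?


Caesar cipher: shift "iwitb" by 25
  'i' (pos 8) + 25 = pos 7 = 'h'
  'w' (pos 22) + 25 = pos 21 = 'v'
  'i' (pos 8) + 25 = pos 7 = 'h'
  't' (pos 19) + 25 = pos 18 = 's'
  'b' (pos 1) + 25 = pos 0 = 'a'
Result: hvhsa

hvhsa


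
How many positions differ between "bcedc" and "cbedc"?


Comparing "bcedc" and "cbedc" position by position:
  Position 0: 'b' vs 'c' => DIFFER
  Position 1: 'c' vs 'b' => DIFFER
  Position 2: 'e' vs 'e' => same
  Position 3: 'd' vs 'd' => same
  Position 4: 'c' vs 'c' => same
Positions that differ: 2

2


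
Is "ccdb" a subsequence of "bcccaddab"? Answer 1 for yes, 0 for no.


Check if "ccdb" is a subsequence of "bcccaddab"
Greedy scan:
  Position 0 ('b'): no match needed
  Position 1 ('c'): matches sub[0] = 'c'
  Position 2 ('c'): matches sub[1] = 'c'
  Position 3 ('c'): no match needed
  Position 4 ('a'): no match needed
  Position 5 ('d'): matches sub[2] = 'd'
  Position 6 ('d'): no match needed
  Position 7 ('a'): no match needed
  Position 8 ('b'): matches sub[3] = 'b'
All 4 characters matched => is a subsequence

1


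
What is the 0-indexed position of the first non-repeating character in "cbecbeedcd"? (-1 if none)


Input: cbecbeedcd
Character frequencies:
  'b': 2
  'c': 3
  'd': 2
  'e': 3
Scanning left to right for freq == 1:
  Position 0 ('c'): freq=3, skip
  Position 1 ('b'): freq=2, skip
  Position 2 ('e'): freq=3, skip
  Position 3 ('c'): freq=3, skip
  Position 4 ('b'): freq=2, skip
  Position 5 ('e'): freq=3, skip
  Position 6 ('e'): freq=3, skip
  Position 7 ('d'): freq=2, skip
  Position 8 ('c'): freq=3, skip
  Position 9 ('d'): freq=2, skip
  No unique character found => answer = -1

-1


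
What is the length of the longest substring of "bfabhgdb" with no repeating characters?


Input: "bfabhgdb"
Sliding window (track last position of each char):
  Position 0 ('b'): window [0,0] length 1 -- new best
  Position 1 ('f'): window [0,1] length 2 -- new best
  Position 2 ('a'): window [0,2] length 3 -- new best
  Position 3 ('b'): repeat (last at 0), move window start to 1
  Position 3 ('b'): window [1,3] length 3
  Position 4 ('h'): window [1,4] length 4 -- new best
  Position 5 ('g'): window [1,5] length 5 -- new best
  Position 6 ('d'): window [1,6] length 6 -- new best
  Position 7 ('b'): repeat (last at 3), move window start to 4
  Position 7 ('b'): window [4,7] length 4
Longest substring with no repeats: "fabhgd" with length 6

6


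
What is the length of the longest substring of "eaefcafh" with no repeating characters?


Input: "eaefcafh"
Sliding window (track last position of each char):
  Position 0 ('e'): window [0,0] length 1 -- new best
  Position 1 ('a'): window [0,1] length 2 -- new best
  Position 2 ('e'): repeat (last at 0), move window start to 1
  Position 2 ('e'): window [1,2] length 2
  Position 3 ('f'): window [1,3] length 3 -- new best
  Position 4 ('c'): window [1,4] length 4 -- new best
  Position 5 ('a'): repeat (last at 1), move window start to 2
  Position 5 ('a'): window [2,5] length 4
  Position 6 ('f'): repeat (last at 3), move window start to 4
  Position 6 ('f'): window [4,6] length 3
  Position 7 ('h'): window [4,7] length 4
Longest substring with no repeats: "aefc" with length 4

4


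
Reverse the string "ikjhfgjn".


Input: ikjhfgjn
Reading characters right to left:
  Position 7: 'n'
  Position 6: 'j'
  Position 5: 'g'
  Position 4: 'f'
  Position 3: 'h'
  Position 2: 'j'
  Position 1: 'k'
  Position 0: 'i'
Reversed: njgfhjki

njgfhjki


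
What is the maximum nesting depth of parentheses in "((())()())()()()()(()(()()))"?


Input: "((())()())()()()()(()(()()))"
Tracking depth:
  Position 0 '(': depth becomes 1
  Position 1 '(': depth becomes 2
  Position 2 '(': depth becomes 3
  Position 3 ')': depth becomes 2
  Position 4 ')': depth becomes 1
  Position 5 '(': depth becomes 2
  Position 6 ')': depth becomes 1
  Position 7 '(': depth becomes 2
  Position 8 ')': depth becomes 1
  Position 9 ')': depth becomes 0
  Position 10 '(': depth becomes 1
  Position 11 ')': depth becomes 0
  Position 12 '(': depth becomes 1
  Position 13 ')': depth becomes 0
  Position 14 '(': depth becomes 1
  Position 15 ')': depth becomes 0
  Position 16 '(': depth becomes 1
  Position 17 ')': depth becomes 0
  Position 18 '(': depth becomes 1
  Position 19 '(': depth becomes 2
  Position 20 ')': depth becomes 1
  Position 21 '(': depth becomes 2
  Position 22 '(': depth becomes 3
  Position 23 ')': depth becomes 2
  Position 24 '(': depth becomes 3
  Position 25 ')': depth becomes 2
  Position 26 ')': depth becomes 1
  Position 27 ')': depth becomes 0
Maximum depth reached: 3

3


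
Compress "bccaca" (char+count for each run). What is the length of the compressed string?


Input: bccaca
Runs:
  'b' x 1 => "b1"
  'c' x 2 => "c2"
  'a' x 1 => "a1"
  'c' x 1 => "c1"
  'a' x 1 => "a1"
Compressed: "b1c2a1c1a1"
Compressed length: 10

10


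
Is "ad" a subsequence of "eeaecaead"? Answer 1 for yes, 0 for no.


Check if "ad" is a subsequence of "eeaecaead"
Greedy scan:
  Position 0 ('e'): no match needed
  Position 1 ('e'): no match needed
  Position 2 ('a'): matches sub[0] = 'a'
  Position 3 ('e'): no match needed
  Position 4 ('c'): no match needed
  Position 5 ('a'): no match needed
  Position 6 ('e'): no match needed
  Position 7 ('a'): no match needed
  Position 8 ('d'): matches sub[1] = 'd'
All 2 characters matched => is a subsequence

1


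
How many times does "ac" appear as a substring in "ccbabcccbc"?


Searching for "ac" in "ccbabcccbc"
Scanning each position:
  Position 0: "cc" => no
  Position 1: "cb" => no
  Position 2: "ba" => no
  Position 3: "ab" => no
  Position 4: "bc" => no
  Position 5: "cc" => no
  Position 6: "cc" => no
  Position 7: "cb" => no
  Position 8: "bc" => no
Total occurrences: 0

0


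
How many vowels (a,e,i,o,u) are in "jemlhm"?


Input: jemlhm
Checking each character:
  'j' at position 0: consonant
  'e' at position 1: vowel (running total: 1)
  'm' at position 2: consonant
  'l' at position 3: consonant
  'h' at position 4: consonant
  'm' at position 5: consonant
Total vowels: 1

1


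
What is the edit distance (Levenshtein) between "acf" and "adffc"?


Computing edit distance: "acf" -> "adffc"
DP table:
           a    d    f    f    c
      0    1    2    3    4    5
  a   1    0    1    2    3    4
  c   2    1    1    2    3    3
  f   3    2    2    1    2    3
Edit distance = dp[3][5] = 3

3


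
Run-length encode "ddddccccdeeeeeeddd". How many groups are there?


Input: ddddccccdeeeeeeddd
Scanning for consecutive runs:
  Group 1: 'd' x 4 (positions 0-3)
  Group 2: 'c' x 4 (positions 4-7)
  Group 3: 'd' x 1 (positions 8-8)
  Group 4: 'e' x 6 (positions 9-14)
  Group 5: 'd' x 3 (positions 15-17)
Total groups: 5

5


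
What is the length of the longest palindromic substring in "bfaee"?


Input: "bfaee"
Checking substrings for palindromes:
  [3:5] "ee" (len 2) => palindrome
Longest palindromic substring: "ee" with length 2

2


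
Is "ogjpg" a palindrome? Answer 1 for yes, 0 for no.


Input: ogjpg
Reversed: gpjgo
  Compare pos 0 ('o') with pos 4 ('g'): MISMATCH
  Compare pos 1 ('g') with pos 3 ('p'): MISMATCH
Result: not a palindrome

0


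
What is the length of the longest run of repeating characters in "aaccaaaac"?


Input: "aaccaaaac"
Scanning for longest run:
  Position 1 ('a'): continues run of 'a', length=2
  Position 2 ('c'): new char, reset run to 1
  Position 3 ('c'): continues run of 'c', length=2
  Position 4 ('a'): new char, reset run to 1
  Position 5 ('a'): continues run of 'a', length=2
  Position 6 ('a'): continues run of 'a', length=3
  Position 7 ('a'): continues run of 'a', length=4
  Position 8 ('c'): new char, reset run to 1
Longest run: 'a' with length 4

4


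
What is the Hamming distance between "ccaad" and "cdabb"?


Comparing "ccaad" and "cdabb" position by position:
  Position 0: 'c' vs 'c' => same
  Position 1: 'c' vs 'd' => differ
  Position 2: 'a' vs 'a' => same
  Position 3: 'a' vs 'b' => differ
  Position 4: 'd' vs 'b' => differ
Total differences (Hamming distance): 3

3


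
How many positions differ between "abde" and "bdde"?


Comparing "abde" and "bdde" position by position:
  Position 0: 'a' vs 'b' => DIFFER
  Position 1: 'b' vs 'd' => DIFFER
  Position 2: 'd' vs 'd' => same
  Position 3: 'e' vs 'e' => same
Positions that differ: 2

2


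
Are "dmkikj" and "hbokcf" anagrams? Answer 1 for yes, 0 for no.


Strings: "dmkikj", "hbokcf"
Sorted first:  dijkkm
Sorted second: bcfhko
Differ at position 0: 'd' vs 'b' => not anagrams

0


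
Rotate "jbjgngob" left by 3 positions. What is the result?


Input: "jbjgngob", rotate left by 3
First 3 characters: "jbj"
Remaining characters: "gngob"
Concatenate remaining + first: "gngob" + "jbj" = "gngobjbj"

gngobjbj


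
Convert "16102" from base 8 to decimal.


Input: "16102" in base 8
Positional expansion:
  Digit '1' (value 1) x 8^4 = 4096
  Digit '6' (value 6) x 8^3 = 3072
  Digit '1' (value 1) x 8^2 = 64
  Digit '0' (value 0) x 8^1 = 0
  Digit '2' (value 2) x 8^0 = 2
Sum = 7234

7234


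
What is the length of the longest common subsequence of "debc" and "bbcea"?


LCS of "debc" and "bbcea"
DP table:
           b    b    c    e    a
      0    0    0    0    0    0
  d   0    0    0    0    0    0
  e   0    0    0    0    1    1
  b   0    1    1    1    1    1
  c   0    1    1    2    2    2
LCS length = dp[4][5] = 2

2


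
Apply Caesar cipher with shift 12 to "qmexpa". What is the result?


Caesar cipher: shift "qmexpa" by 12
  'q' (pos 16) + 12 = pos 2 = 'c'
  'm' (pos 12) + 12 = pos 24 = 'y'
  'e' (pos 4) + 12 = pos 16 = 'q'
  'x' (pos 23) + 12 = pos 9 = 'j'
  'p' (pos 15) + 12 = pos 1 = 'b'
  'a' (pos 0) + 12 = pos 12 = 'm'
Result: cyqjbm

cyqjbm
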